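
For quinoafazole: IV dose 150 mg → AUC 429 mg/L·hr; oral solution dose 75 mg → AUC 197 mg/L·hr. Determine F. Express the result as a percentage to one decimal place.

F = (AUC_ev / D_ev) / (AUC_iv / D_iv)
  = (197/75) / (429/150)
  = 2.62667 / 2.86 = 0.9184
  = 91.84%

F = 91.8%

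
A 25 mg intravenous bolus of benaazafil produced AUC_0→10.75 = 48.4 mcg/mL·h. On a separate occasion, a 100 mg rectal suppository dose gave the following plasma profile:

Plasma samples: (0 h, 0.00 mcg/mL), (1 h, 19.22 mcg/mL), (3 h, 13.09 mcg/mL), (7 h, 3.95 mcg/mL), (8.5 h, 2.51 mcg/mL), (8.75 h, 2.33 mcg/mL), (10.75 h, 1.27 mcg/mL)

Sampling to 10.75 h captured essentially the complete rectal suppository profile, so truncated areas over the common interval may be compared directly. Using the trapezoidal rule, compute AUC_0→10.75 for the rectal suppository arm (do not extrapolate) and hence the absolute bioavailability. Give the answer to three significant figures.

F = 0.439

Trapezoidal AUC_0→10.75 (rectal suppository):
  [0→1]: (0.00+19.22)/2 × 1 = 9.61
  [1→3]: (19.22+13.09)/2 × 2 = 32.31
  [3→7]: (13.09+3.95)/2 × 4 = 34.08
  [7→8.5]: (3.95+2.51)/2 × 1.5 = 4.845
  [8.5→8.75]: (2.51+2.33)/2 × 0.25 = 0.605
  [8.75→10.75]: (2.33+1.27)/2 × 2 = 3.6
  Sum = 85.05 mcg/mL·h
F = (AUC_ev/D_ev)/(AUC_iv/D_iv) = (85.05/100)/(48.4/25) = 0.8505/1.936 = 0.4393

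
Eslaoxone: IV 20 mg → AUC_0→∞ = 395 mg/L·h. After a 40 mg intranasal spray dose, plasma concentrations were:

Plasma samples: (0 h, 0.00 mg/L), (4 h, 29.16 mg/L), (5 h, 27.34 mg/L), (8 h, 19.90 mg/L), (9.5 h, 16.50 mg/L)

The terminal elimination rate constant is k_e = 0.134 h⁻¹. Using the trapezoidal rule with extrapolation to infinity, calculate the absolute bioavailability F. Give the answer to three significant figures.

Trapezoidal AUC_0→9.5 (intranasal spray):
  [0→4]: (0.00+29.16)/2 × 4 = 58.32
  [4→5]: (29.16+27.34)/2 × 1 = 28.25
  [5→8]: (27.34+19.90)/2 × 3 = 70.86
  [8→9.5]: (19.90+16.50)/2 × 1.5 = 27.3
  Sum = 184.73 mg/L·h
Tail: C_last/k_e = 16.50/0.134 = 123.134
AUC_0→∞ (intranasal spray) = 184.73 + 123.134 = 307.864 mg/L·h
F = (AUC_ev/D_ev)/(AUC_iv/D_iv) = (307.864/40)/(395/20) = 7.6966/19.75 = 0.3897

F = 0.390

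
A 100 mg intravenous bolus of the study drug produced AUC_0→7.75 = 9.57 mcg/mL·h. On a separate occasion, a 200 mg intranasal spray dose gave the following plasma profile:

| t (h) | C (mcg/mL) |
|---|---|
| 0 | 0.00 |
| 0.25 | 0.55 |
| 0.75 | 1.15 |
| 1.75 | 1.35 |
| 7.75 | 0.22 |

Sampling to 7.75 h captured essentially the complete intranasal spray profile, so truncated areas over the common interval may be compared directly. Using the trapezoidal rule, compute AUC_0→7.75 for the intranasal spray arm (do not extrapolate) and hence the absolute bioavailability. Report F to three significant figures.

F = 0.337

Trapezoidal AUC_0→7.75 (intranasal spray):
  [0→0.25]: (0.00+0.55)/2 × 0.25 = 0.06875
  [0.25→0.75]: (0.55+1.15)/2 × 0.5 = 0.425
  [0.75→1.75]: (1.15+1.35)/2 × 1 = 1.25
  [1.75→7.75]: (1.35+0.22)/2 × 6 = 4.71
  Sum = 6.45375 mcg/mL·h
F = (AUC_ev/D_ev)/(AUC_iv/D_iv) = (6.45375/200)/(9.57/100) = 0.03226875/0.0957 = 0.3372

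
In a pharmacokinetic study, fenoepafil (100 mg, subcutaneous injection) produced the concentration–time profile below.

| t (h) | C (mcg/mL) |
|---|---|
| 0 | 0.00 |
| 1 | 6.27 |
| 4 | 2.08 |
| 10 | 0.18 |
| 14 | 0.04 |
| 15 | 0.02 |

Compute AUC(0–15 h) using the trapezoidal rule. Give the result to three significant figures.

AUC = 22.9 mcg/mL·h

Trapezoidal AUC_0→15:
  [0→1]: (0.00+6.27)/2 × 1 = 3.135
  [1→4]: (6.27+2.08)/2 × 3 = 12.525
  [4→10]: (2.08+0.18)/2 × 6 = 6.78
  [10→14]: (0.18+0.04)/2 × 4 = 0.44
  [14→15]: (0.04+0.02)/2 × 1 = 0.03
  Sum = 22.91 mcg/mL·h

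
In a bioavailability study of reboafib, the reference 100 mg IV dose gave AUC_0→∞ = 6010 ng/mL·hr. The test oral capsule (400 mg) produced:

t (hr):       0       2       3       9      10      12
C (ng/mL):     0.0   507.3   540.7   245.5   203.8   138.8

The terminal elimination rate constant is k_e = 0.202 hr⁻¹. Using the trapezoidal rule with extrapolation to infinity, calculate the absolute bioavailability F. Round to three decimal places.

Trapezoidal AUC_0→12 (oral capsule):
  [0→2]: (0.0+507.3)/2 × 2 = 507.3
  [2→3]: (507.3+540.7)/2 × 1 = 524.0
  [3→9]: (540.7+245.5)/2 × 6 = 2358.6
  [9→10]: (245.5+203.8)/2 × 1 = 224.65
  [10→12]: (203.8+138.8)/2 × 2 = 342.6
  Sum = 3957.15 ng/mL·hr
Tail: C_last/k_e = 138.8/0.202 = 687.129
AUC_0→∞ (oral capsule) = 3957.15 + 687.129 = 4644.279 ng/mL·hr
F = (AUC_ev/D_ev)/(AUC_iv/D_iv) = (4644.279/400)/(6010/100) = 11.6107/60.1 = 0.1932

F = 0.193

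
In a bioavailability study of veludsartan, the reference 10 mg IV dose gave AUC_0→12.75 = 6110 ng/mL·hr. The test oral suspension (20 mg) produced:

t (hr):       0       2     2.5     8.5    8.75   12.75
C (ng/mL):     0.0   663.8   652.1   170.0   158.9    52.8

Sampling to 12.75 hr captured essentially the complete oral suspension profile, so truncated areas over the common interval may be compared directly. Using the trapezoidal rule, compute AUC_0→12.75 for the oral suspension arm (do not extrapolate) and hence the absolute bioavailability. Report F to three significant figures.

Trapezoidal AUC_0→12.75 (oral suspension):
  [0→2]: (0.0+663.8)/2 × 2 = 663.8
  [2→2.5]: (663.8+652.1)/2 × 0.5 = 328.975
  [2.5→8.5]: (652.1+170.0)/2 × 6 = 2466.3
  [8.5→8.75]: (170.0+158.9)/2 × 0.25 = 41.1125
  [8.75→12.75]: (158.9+52.8)/2 × 4 = 423.4
  Sum = 3923.5875 ng/mL·hr
F = (AUC_ev/D_ev)/(AUC_iv/D_iv) = (3923.5875/20)/(6110/10) = 196.179/611 = 0.3211

F = 0.321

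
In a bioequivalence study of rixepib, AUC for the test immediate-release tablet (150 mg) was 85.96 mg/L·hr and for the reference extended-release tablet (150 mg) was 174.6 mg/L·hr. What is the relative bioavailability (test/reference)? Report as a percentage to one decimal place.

F_rel = (AUC_test/D_test) / (AUC_ref/D_ref)
      = (85.96/150) / (174.6/150)
      = 0.573067 / 1.164 = 0.4923 = 49.23%

F_rel = 49.2%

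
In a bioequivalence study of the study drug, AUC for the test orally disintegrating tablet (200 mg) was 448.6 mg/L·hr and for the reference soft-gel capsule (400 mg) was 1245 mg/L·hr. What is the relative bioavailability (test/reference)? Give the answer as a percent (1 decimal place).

F_rel = 72.1%

F_rel = (AUC_test/D_test) / (AUC_ref/D_ref)
      = (448.6/200) / (1245/400)
      = 2.243 / 3.1125 = 0.7206 = 72.06%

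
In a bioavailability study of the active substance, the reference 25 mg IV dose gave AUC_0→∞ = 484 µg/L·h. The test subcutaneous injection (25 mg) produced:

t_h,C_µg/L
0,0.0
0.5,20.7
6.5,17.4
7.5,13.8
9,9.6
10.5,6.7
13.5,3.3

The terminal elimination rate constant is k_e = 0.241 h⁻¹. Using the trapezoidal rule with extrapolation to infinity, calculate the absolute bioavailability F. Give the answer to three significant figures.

F = 0.400

Trapezoidal AUC_0→13.5 (subcutaneous injection):
  [0→0.5]: (0.0+20.7)/2 × 0.5 = 5.175
  [0.5→6.5]: (20.7+17.4)/2 × 6 = 114.3
  [6.5→7.5]: (17.4+13.8)/2 × 1 = 15.6
  [7.5→9]: (13.8+9.6)/2 × 1.5 = 17.55
  [9→10.5]: (9.6+6.7)/2 × 1.5 = 12.225
  [10.5→13.5]: (6.7+3.3)/2 × 3 = 15.0
  Sum = 179.85 µg/L·h
Tail: C_last/k_e = 3.3/0.241 = 13.693
AUC_0→∞ (subcutaneous injection) = 179.85 + 13.693 = 193.543 µg/L·h
F = (AUC_ev/D_ev)/(AUC_iv/D_iv) = (193.543/25)/(484/25) = 7.74172/19.36 = 0.3999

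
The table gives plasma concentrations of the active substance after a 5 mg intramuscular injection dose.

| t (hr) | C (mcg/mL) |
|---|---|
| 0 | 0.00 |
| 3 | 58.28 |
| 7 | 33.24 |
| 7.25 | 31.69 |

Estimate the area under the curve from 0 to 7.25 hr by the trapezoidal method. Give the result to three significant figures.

Trapezoidal AUC_0→7.25:
  [0→3]: (0.00+58.28)/2 × 3 = 87.42
  [3→7]: (58.28+33.24)/2 × 4 = 183.04
  [7→7.25]: (33.24+31.69)/2 × 0.25 = 8.11625
  Sum = 278.57625 mcg/mL·hr

AUC = 279 mcg/mL·hr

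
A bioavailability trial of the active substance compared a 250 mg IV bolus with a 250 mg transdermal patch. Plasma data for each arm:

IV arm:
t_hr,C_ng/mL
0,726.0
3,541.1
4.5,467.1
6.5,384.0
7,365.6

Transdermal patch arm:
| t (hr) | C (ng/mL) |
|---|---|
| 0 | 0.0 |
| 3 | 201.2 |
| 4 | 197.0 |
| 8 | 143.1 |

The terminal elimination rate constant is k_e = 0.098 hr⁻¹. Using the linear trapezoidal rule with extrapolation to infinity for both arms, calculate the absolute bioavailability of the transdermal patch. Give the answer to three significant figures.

F = 0.356

Trapezoidal AUC_0→7 (IV):
  [0→3]: (726.0+541.1)/2 × 3 = 1900.65
  [3→4.5]: (541.1+467.1)/2 × 1.5 = 756.15
  [4.5→6.5]: (467.1+384.0)/2 × 2 = 851.1
  [6.5→7]: (384.0+365.6)/2 × 0.5 = 187.4
  Sum = 3695.3 ng/mL·hr
IV tail: 365.6/0.098 = 3730.612; AUC_iv,0→∞ = 3695.3 + 3730.612 = 7425.912 ng/mL·hr
Trapezoidal AUC_0→8 (transdermal patch):
  [0→3]: (0.0+201.2)/2 × 3 = 301.8
  [3→4]: (201.2+197.0)/2 × 1 = 199.1
  [4→8]: (197.0+143.1)/2 × 4 = 680.2
  Sum = 1181.1 ng/mL·hr
transdermal patch tail: 143.1/0.098 = 1460.204; AUC_ev,0→∞ = 1181.1 + 1460.204 = 2641.304 ng/mL·hr
F = (AUC_ev/D_ev)/(AUC_iv/D_iv) = (2641.304/250)/(7425.912/250) = 10.565216/29.703648 = 0.3557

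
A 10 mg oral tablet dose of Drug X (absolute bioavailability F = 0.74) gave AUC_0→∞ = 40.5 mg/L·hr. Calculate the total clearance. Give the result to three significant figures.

CL = 0.183 L/hr

CL = F × Dose / AUC_0→∞
   = 0.74 × 10 / 40.5 = 0.182716 L/hr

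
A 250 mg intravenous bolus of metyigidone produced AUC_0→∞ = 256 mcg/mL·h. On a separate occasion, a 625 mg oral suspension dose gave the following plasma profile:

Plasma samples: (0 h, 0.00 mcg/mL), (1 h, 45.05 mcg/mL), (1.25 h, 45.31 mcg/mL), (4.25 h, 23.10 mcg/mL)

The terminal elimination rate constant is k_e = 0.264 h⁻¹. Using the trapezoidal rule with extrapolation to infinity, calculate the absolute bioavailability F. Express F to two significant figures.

F = 0.35

Trapezoidal AUC_0→4.25 (oral suspension):
  [0→1]: (0.00+45.05)/2 × 1 = 22.525
  [1→1.25]: (45.05+45.31)/2 × 0.25 = 11.295
  [1.25→4.25]: (45.31+23.10)/2 × 3 = 102.615
  Sum = 136.435 mcg/mL·h
Tail: C_last/k_e = 23.10/0.264 = 87.500
AUC_0→∞ (oral suspension) = 136.435 + 87.500 = 223.935 mcg/mL·h
F = (AUC_ev/D_ev)/(AUC_iv/D_iv) = (223.935/625)/(256/250) = 0.358296/1.024 = 0.3499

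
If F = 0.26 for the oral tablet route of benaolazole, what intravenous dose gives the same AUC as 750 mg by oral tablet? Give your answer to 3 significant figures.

Systemic exposure from an extravascular dose = F × D_ev, so the equivalent IV dose is F × D_ev.
D_iv = F × D_ev = 0.26 × 750 = 195 mg

D_iv = 195 mg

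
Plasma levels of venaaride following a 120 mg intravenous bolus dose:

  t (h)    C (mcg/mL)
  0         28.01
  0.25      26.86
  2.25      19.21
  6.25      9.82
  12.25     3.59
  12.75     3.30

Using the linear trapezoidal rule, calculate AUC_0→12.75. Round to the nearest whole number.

Trapezoidal AUC_0→12.75:
  [0→0.25]: (28.01+26.86)/2 × 0.25 = 6.85875
  [0.25→2.25]: (26.86+19.21)/2 × 2 = 46.07
  [2.25→6.25]: (19.21+9.82)/2 × 4 = 58.06
  [6.25→12.25]: (9.82+3.59)/2 × 6 = 40.23
  [12.25→12.75]: (3.59+3.30)/2 × 0.5 = 1.7225
  Sum = 152.94125 mcg/mL·h

AUC = 153 mcg/mL·h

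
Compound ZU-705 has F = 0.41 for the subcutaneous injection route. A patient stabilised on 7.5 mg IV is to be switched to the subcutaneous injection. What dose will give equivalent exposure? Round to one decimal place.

For equal systemic exposure: F × D_ev = D_iv
D_ev = D_iv / F = 7.5 / 0.41 = 18.2927 mg

D_subcutaneous = 18.3 mg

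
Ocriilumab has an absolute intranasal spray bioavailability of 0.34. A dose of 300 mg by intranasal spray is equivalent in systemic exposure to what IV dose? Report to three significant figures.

Systemic exposure from an extravascular dose = F × D_ev, so the equivalent IV dose is F × D_ev.
D_iv = F × D_ev = 0.34 × 300 = 102 mg

D_iv = 102 mg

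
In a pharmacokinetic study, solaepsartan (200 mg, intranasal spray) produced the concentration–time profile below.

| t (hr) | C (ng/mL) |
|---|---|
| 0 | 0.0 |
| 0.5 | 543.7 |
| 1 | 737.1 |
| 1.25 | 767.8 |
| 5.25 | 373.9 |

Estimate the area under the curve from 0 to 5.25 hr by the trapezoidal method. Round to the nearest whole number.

AUC = 2928 ng/mL·hr

Trapezoidal AUC_0→5.25:
  [0→0.5]: (0.0+543.7)/2 × 0.5 = 135.925
  [0.5→1]: (543.7+737.1)/2 × 0.5 = 320.2
  [1→1.25]: (737.1+767.8)/2 × 0.25 = 188.1125
  [1.25→5.25]: (767.8+373.9)/2 × 4 = 2283.4
  Sum = 2927.6375 ng/mL·hr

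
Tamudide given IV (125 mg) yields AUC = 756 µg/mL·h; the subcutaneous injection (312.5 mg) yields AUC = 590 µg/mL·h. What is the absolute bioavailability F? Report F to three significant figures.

F = (AUC_ev / D_ev) / (AUC_iv / D_iv)
  = (590/312.5) / (756/125)
  = 1.888 / 6.048 = 0.3122

F = 0.312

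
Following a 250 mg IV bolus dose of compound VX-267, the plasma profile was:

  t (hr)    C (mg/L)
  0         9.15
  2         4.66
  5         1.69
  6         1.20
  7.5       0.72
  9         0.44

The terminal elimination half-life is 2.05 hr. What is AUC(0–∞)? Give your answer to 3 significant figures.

Trapezoidal AUC_0→9:
  [0→2]: (9.15+4.66)/2 × 2 = 13.81
  [2→5]: (4.66+1.69)/2 × 3 = 9.525
  [5→6]: (1.69+1.20)/2 × 1 = 1.445
  [6→7.5]: (1.20+0.72)/2 × 1.5 = 1.44
  [7.5→9]: (0.72+0.44)/2 × 1.5 = 0.87
  Sum = 27.09 mg/L·hr
k_e = ln2 / t½ = 0.693147 / 2.05 = 0.3381 hr^-1
Extrapolated tail: C_last / k_e = 0.44 / 0.3381 = 1.301
AUC_0→∞ = 27.09 + 1.301 = 28.391 mg/L·hr

AUC = 28.4 mg/L·hr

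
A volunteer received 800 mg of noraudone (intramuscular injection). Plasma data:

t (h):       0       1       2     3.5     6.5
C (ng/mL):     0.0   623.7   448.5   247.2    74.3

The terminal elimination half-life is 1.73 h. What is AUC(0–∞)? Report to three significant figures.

AUC = 2040 ng/mL·h

Trapezoidal AUC_0→6.5:
  [0→1]: (0.0+623.7)/2 × 1 = 311.85
  [1→2]: (623.7+448.5)/2 × 1 = 536.1
  [2→3.5]: (448.5+247.2)/2 × 1.5 = 521.775
  [3.5→6.5]: (247.2+74.3)/2 × 3 = 482.25
  Sum = 1851.975 ng/mL·h
k_e = ln2 / t½ = 0.693147 / 1.73 = 0.4007 h^-1
Extrapolated tail: C_last / k_e = 74.3 / 0.4007 = 185.426
AUC_0→∞ = 1851.975 + 185.426 = 2037.401 ng/mL·h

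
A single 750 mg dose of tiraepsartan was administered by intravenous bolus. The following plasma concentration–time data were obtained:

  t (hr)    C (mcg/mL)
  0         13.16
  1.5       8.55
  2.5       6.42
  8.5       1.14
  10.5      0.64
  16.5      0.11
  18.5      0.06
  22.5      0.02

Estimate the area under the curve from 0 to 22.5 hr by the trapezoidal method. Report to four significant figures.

Trapezoidal AUC_0→22.5:
  [0→1.5]: (13.16+8.55)/2 × 1.5 = 16.2825
  [1.5→2.5]: (8.55+6.42)/2 × 1 = 7.485
  [2.5→8.5]: (6.42+1.14)/2 × 6 = 22.68
  [8.5→10.5]: (1.14+0.64)/2 × 2 = 1.78
  [10.5→16.5]: (0.64+0.11)/2 × 6 = 2.25
  [16.5→18.5]: (0.11+0.06)/2 × 2 = 0.17
  [18.5→22.5]: (0.06+0.02)/2 × 4 = 0.16
  Sum = 50.8075 mcg/mL·hr

AUC = 50.81 mcg/mL·hr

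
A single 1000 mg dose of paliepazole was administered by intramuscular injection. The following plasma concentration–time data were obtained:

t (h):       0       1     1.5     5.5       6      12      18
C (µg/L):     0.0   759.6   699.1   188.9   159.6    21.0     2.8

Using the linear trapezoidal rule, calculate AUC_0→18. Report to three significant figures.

Trapezoidal AUC_0→18:
  [0→1]: (0.0+759.6)/2 × 1 = 379.8
  [1→1.5]: (759.6+699.1)/2 × 0.5 = 364.675
  [1.5→5.5]: (699.1+188.9)/2 × 4 = 1776.0
  [5.5→6]: (188.9+159.6)/2 × 0.5 = 87.125
  [6→12]: (159.6+21.0)/2 × 6 = 541.8
  [12→18]: (21.0+2.8)/2 × 6 = 71.4
  Sum = 3220.8 µg/L·h

AUC = 3220 µg/L·h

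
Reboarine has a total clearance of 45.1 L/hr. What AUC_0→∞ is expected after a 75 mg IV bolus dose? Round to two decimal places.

AUC = 1.66 mg/L·hr

AUC_0→∞ = Dose_iv / CL
        = 75 / 45.1 = 1.66297 mg/L·hr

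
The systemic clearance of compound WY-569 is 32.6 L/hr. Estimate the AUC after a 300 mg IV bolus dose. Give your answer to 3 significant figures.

AUC = 9.20 mg/L·hr

AUC_0→∞ = Dose_iv / CL
        = 300 / 32.6 = 9.20245 mg/L·hr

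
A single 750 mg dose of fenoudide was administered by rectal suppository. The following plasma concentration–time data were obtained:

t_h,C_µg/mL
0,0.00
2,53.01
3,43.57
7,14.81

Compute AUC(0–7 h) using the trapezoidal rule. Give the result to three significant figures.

Trapezoidal AUC_0→7:
  [0→2]: (0.00+53.01)/2 × 2 = 53.01
  [2→3]: (53.01+43.57)/2 × 1 = 48.29
  [3→7]: (43.57+14.81)/2 × 4 = 116.76
  Sum = 218.06 µg/mL·h

AUC = 218 µg/mL·h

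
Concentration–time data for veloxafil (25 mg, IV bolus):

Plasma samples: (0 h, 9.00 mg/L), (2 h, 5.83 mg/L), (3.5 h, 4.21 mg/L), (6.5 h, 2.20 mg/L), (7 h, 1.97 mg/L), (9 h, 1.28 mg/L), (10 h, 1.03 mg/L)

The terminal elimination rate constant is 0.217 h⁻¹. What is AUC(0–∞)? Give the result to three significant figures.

AUC = 42.2 mg/L·h

Trapezoidal AUC_0→10:
  [0→2]: (9.00+5.83)/2 × 2 = 14.83
  [2→3.5]: (5.83+4.21)/2 × 1.5 = 7.53
  [3.5→6.5]: (4.21+2.20)/2 × 3 = 9.615
  [6.5→7]: (2.20+1.97)/2 × 0.5 = 1.0425
  [7→9]: (1.97+1.28)/2 × 2 = 3.25
  [9→10]: (1.28+1.03)/2 × 1 = 1.155
  Sum = 37.4225 mg/L·h
Extrapolated tail: C_last / k_e = 1.03 / 0.217 = 4.747
AUC_0→∞ = 37.4225 + 4.747 = 42.1695 mg/L·h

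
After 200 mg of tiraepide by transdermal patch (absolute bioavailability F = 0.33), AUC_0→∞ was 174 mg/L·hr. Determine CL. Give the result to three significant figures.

CL = F × Dose / AUC_0→∞
   = 0.33 × 200 / 174 = 0.37931 L/hr

CL = 0.379 L/hr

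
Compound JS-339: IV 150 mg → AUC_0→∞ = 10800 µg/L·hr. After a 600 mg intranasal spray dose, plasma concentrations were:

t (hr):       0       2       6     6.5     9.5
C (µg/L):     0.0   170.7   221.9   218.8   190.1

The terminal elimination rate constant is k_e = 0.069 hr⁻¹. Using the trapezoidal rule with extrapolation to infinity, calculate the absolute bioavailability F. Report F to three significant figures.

Trapezoidal AUC_0→9.5 (intranasal spray):
  [0→2]: (0.0+170.7)/2 × 2 = 170.7
  [2→6]: (170.7+221.9)/2 × 4 = 785.2
  [6→6.5]: (221.9+218.8)/2 × 0.5 = 110.175
  [6.5→9.5]: (218.8+190.1)/2 × 3 = 613.35
  Sum = 1679.425 µg/L·hr
Tail: C_last/k_e = 190.1/0.069 = 2755.072
AUC_0→∞ (intranasal spray) = 1679.425 + 2755.072 = 4434.497 µg/L·hr
F = (AUC_ev/D_ev)/(AUC_iv/D_iv) = (4434.497/600)/(10800/150) = 7.39083/72 = 0.1027

F = 0.103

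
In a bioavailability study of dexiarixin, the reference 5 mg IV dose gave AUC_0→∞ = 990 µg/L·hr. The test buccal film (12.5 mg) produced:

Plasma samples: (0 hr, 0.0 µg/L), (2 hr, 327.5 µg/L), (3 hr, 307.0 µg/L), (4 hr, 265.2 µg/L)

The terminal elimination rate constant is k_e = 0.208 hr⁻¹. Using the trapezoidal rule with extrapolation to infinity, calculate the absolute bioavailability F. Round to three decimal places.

F = 0.891

Trapezoidal AUC_0→4 (buccal film):
  [0→2]: (0.0+327.5)/2 × 2 = 327.5
  [2→3]: (327.5+307.0)/2 × 1 = 317.25
  [3→4]: (307.0+265.2)/2 × 1 = 286.1
  Sum = 930.85 µg/L·hr
Tail: C_last/k_e = 265.2/0.208 = 1275.000
AUC_0→∞ (buccal film) = 930.85 + 1275.000 = 2205.85 µg/L·hr
F = (AUC_ev/D_ev)/(AUC_iv/D_iv) = (2205.85/12.5)/(990/5) = 176.468/198 = 0.8913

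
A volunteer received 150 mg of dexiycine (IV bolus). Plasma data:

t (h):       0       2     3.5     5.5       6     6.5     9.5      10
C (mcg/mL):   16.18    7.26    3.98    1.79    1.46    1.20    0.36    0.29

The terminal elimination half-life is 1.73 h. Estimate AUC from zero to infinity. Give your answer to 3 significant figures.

Trapezoidal AUC_0→10:
  [0→2]: (16.18+7.26)/2 × 2 = 23.44
  [2→3.5]: (7.26+3.98)/2 × 1.5 = 8.43
  [3.5→5.5]: (3.98+1.79)/2 × 2 = 5.77
  [5.5→6]: (1.79+1.46)/2 × 0.5 = 0.8125
  [6→6.5]: (1.46+1.20)/2 × 0.5 = 0.665
  [6.5→9.5]: (1.20+0.36)/2 × 3 = 2.34
  [9.5→10]: (0.36+0.29)/2 × 0.5 = 0.1625
  Sum = 41.62 mcg/mL·h
k_e = ln2 / t½ = 0.693147 / 1.73 = 0.4007 h^-1
Extrapolated tail: C_last / k_e = 0.29 / 0.4007 = 0.724
AUC_0→∞ = 41.62 + 0.724 = 42.344 mcg/mL·h

AUC = 42.3 mcg/mL·h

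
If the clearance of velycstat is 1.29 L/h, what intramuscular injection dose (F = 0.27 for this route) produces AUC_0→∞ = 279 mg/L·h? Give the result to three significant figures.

Dose = CL × AUC_0→∞ / F
     = 1.29 × 279 / 0.27 = 1333 mg

Dose = 1330 mg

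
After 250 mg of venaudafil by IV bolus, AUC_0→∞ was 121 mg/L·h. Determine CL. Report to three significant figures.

CL = Dose_iv / AUC_0→∞
   = 250 / 121 = 2.06612 L/h

CL = 2.07 L/h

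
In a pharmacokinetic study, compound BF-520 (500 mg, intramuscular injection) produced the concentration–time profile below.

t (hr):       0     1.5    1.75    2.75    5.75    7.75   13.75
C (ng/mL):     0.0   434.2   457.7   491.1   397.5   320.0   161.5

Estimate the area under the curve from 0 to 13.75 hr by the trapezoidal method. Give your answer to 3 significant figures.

AUC = 4410 ng/mL·hr

Trapezoidal AUC_0→13.75:
  [0→1.5]: (0.0+434.2)/2 × 1.5 = 325.65
  [1.5→1.75]: (434.2+457.7)/2 × 0.25 = 111.4875
  [1.75→2.75]: (457.7+491.1)/2 × 1 = 474.4
  [2.75→5.75]: (491.1+397.5)/2 × 3 = 1332.9
  [5.75→7.75]: (397.5+320.0)/2 × 2 = 717.5
  [7.75→13.75]: (320.0+161.5)/2 × 6 = 1444.5
  Sum = 4406.4375 ng/mL·hr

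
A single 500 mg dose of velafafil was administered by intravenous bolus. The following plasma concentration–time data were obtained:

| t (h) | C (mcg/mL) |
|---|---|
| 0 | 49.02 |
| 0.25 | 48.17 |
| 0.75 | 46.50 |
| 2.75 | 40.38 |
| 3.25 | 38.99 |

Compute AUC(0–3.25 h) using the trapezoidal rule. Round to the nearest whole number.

AUC = 143 mcg/mL·h

Trapezoidal AUC_0→3.25:
  [0→0.25]: (49.02+48.17)/2 × 0.25 = 12.14875
  [0.25→0.75]: (48.17+46.50)/2 × 0.5 = 23.6675
  [0.75→2.75]: (46.50+40.38)/2 × 2 = 86.88
  [2.75→3.25]: (40.38+38.99)/2 × 0.5 = 19.8425
  Sum = 142.53875 mcg/mL·h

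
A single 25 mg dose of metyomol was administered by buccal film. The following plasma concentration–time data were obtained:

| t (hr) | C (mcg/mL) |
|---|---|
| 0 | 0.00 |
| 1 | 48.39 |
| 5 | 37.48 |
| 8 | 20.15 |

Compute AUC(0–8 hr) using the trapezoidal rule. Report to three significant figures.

AUC = 282 mcg/mL·hr

Trapezoidal AUC_0→8:
  [0→1]: (0.00+48.39)/2 × 1 = 24.195
  [1→5]: (48.39+37.48)/2 × 4 = 171.74
  [5→8]: (37.48+20.15)/2 × 3 = 86.445
  Sum = 282.38 mcg/mL·hr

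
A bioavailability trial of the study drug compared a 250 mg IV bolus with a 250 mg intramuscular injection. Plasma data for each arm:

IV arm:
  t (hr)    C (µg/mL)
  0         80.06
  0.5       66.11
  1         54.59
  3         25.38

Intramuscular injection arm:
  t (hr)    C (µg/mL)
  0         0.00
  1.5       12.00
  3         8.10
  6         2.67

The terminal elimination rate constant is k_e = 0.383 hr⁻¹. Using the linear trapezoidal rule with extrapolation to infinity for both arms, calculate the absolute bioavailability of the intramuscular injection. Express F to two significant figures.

F = 0.22

Trapezoidal AUC_0→3 (IV):
  [0→0.5]: (80.06+66.11)/2 × 0.5 = 36.5425
  [0.5→1]: (66.11+54.59)/2 × 0.5 = 30.175
  [1→3]: (54.59+25.38)/2 × 2 = 79.97
  Sum = 146.6875 µg/mL·hr
IV tail: 25.38/0.383 = 66.266; AUC_iv,0→∞ = 146.6875 + 66.266 = 212.9535 µg/mL·hr
Trapezoidal AUC_0→6 (intramuscular injection):
  [0→1.5]: (0.00+12.00)/2 × 1.5 = 9.0
  [1.5→3]: (12.00+8.10)/2 × 1.5 = 15.075
  [3→6]: (8.10+2.67)/2 × 3 = 16.155
  Sum = 40.23 µg/mL·hr
intramuscular injection tail: 2.67/0.383 = 6.971; AUC_ev,0→∞ = 40.23 + 6.971 = 47.201 µg/mL·hr
F = (AUC_ev/D_ev)/(AUC_iv/D_iv) = (47.201/250)/(212.9535/250) = 0.188804/0.851814 = 0.2216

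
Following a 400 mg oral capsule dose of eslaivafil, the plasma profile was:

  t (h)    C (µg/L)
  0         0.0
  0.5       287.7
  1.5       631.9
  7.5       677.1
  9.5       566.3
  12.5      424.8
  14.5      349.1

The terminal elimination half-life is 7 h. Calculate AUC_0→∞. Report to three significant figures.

Trapezoidal AUC_0→14.5:
  [0→0.5]: (0.0+287.7)/2 × 0.5 = 71.925
  [0.5→1.5]: (287.7+631.9)/2 × 1 = 459.8
  [1.5→7.5]: (631.9+677.1)/2 × 6 = 3927.0
  [7.5→9.5]: (677.1+566.3)/2 × 2 = 1243.4
  [9.5→12.5]: (566.3+424.8)/2 × 3 = 1486.65
  [12.5→14.5]: (424.8+349.1)/2 × 2 = 773.9
  Sum = 7962.675 µg/L·h
k_e = ln2 / t½ = 0.693147 / 7 = 0.0990 h^-1
Extrapolated tail: C_last / k_e = 349.1 / 0.099 = 3526.263
AUC_0→∞ = 7962.675 + 3526.263 = 11488.938 µg/L·h

AUC = 11500 µg/L·h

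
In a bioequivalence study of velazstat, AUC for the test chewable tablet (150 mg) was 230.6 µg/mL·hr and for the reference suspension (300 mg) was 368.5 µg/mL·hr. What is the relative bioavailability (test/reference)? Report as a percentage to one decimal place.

F_rel = (AUC_test/D_test) / (AUC_ref/D_ref)
      = (230.6/150) / (368.5/300)
      = 1.53733 / 1.22833 = 1.2516 = 125.16%

F_rel = 125.2%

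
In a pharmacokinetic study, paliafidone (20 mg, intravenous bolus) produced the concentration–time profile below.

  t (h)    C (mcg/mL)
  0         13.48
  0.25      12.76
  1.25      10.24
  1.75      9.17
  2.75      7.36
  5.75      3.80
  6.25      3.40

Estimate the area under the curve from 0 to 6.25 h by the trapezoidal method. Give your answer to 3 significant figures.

AUC = 46.4 mcg/mL·h

Trapezoidal AUC_0→6.25:
  [0→0.25]: (13.48+12.76)/2 × 0.25 = 3.28
  [0.25→1.25]: (12.76+10.24)/2 × 1 = 11.5
  [1.25→1.75]: (10.24+9.17)/2 × 0.5 = 4.8525
  [1.75→2.75]: (9.17+7.36)/2 × 1 = 8.265
  [2.75→5.75]: (7.36+3.80)/2 × 3 = 16.74
  [5.75→6.25]: (3.80+3.40)/2 × 0.5 = 1.8
  Sum = 46.4375 mcg/mL·h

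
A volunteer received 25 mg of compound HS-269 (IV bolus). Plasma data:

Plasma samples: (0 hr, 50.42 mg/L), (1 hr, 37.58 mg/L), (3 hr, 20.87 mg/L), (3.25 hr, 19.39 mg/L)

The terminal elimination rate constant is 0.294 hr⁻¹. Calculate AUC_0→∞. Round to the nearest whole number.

AUC = 173 mg/L·hr

Trapezoidal AUC_0→3.25:
  [0→1]: (50.42+37.58)/2 × 1 = 44.0
  [1→3]: (37.58+20.87)/2 × 2 = 58.45
  [3→3.25]: (20.87+19.39)/2 × 0.25 = 5.0325
  Sum = 107.4825 mg/L·hr
Extrapolated tail: C_last / k_e = 19.39 / 0.294 = 65.952
AUC_0→∞ = 107.4825 + 65.952 = 173.4345 mg/L·hr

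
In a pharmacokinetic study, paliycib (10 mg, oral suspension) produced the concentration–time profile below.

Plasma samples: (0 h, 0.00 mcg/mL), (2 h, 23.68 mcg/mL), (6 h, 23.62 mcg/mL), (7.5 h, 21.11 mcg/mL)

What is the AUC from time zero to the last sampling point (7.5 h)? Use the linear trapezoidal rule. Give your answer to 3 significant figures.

AUC = 152 mcg/mL·h

Trapezoidal AUC_0→7.5:
  [0→2]: (0.00+23.68)/2 × 2 = 23.68
  [2→6]: (23.68+23.62)/2 × 4 = 94.6
  [6→7.5]: (23.62+21.11)/2 × 1.5 = 33.5475
  Sum = 151.8275 mcg/mL·h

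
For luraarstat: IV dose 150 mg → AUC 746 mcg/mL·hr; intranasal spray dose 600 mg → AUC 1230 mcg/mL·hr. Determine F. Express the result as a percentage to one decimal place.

F = 41.2%

F = (AUC_ev / D_ev) / (AUC_iv / D_iv)
  = (1230/600) / (746/150)
  = 2.05 / 4.97333 = 0.4122
  = 41.22%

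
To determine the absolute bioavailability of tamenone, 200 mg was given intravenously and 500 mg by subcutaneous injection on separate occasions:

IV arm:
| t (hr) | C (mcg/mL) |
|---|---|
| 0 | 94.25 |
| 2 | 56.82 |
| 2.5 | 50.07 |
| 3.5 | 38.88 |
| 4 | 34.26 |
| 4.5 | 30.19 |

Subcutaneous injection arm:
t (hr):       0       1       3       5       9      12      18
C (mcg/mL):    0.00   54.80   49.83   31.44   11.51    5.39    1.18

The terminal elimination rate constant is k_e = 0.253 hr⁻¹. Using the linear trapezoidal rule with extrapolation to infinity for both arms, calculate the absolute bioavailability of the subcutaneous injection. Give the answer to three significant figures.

F = 0.371

Trapezoidal AUC_0→4.5 (IV):
  [0→2]: (94.25+56.82)/2 × 2 = 151.07
  [2→2.5]: (56.82+50.07)/2 × 0.5 = 26.7225
  [2.5→3.5]: (50.07+38.88)/2 × 1 = 44.475
  [3.5→4]: (38.88+34.26)/2 × 0.5 = 18.285
  [4→4.5]: (34.26+30.19)/2 × 0.5 = 16.1125
  Sum = 256.665 mcg/mL·hr
IV tail: 30.19/0.253 = 119.328; AUC_iv,0→∞ = 256.665 + 119.328 = 375.993 mcg/mL·hr
Trapezoidal AUC_0→18 (subcutaneous injection):
  [0→1]: (0.00+54.80)/2 × 1 = 27.4
  [1→3]: (54.80+49.83)/2 × 2 = 104.63
  [3→5]: (49.83+31.44)/2 × 2 = 81.27
  [5→9]: (31.44+11.51)/2 × 4 = 85.9
  [9→12]: (11.51+5.39)/2 × 3 = 25.35
  [12→18]: (5.39+1.18)/2 × 6 = 19.71
  Sum = 344.26 mcg/mL·hr
subcutaneous injection tail: 1.18/0.253 = 4.664; AUC_ev,0→∞ = 344.26 + 4.664 = 348.924 mcg/mL·hr
F = (AUC_ev/D_ev)/(AUC_iv/D_iv) = (348.924/500)/(375.993/200) = 0.697848/1.879965 = 0.3712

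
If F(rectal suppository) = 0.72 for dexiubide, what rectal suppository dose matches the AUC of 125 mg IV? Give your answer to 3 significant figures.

For equal systemic exposure: F × D_ev = D_iv
D_ev = D_iv / F = 125 / 0.72 = 173.611 mg

D_rectal = 174 mg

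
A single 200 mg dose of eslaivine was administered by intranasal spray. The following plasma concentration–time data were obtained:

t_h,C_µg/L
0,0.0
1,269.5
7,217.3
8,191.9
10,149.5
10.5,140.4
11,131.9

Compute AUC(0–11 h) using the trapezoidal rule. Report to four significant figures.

Trapezoidal AUC_0→11:
  [0→1]: (0.0+269.5)/2 × 1 = 134.75
  [1→7]: (269.5+217.3)/2 × 6 = 1460.4
  [7→8]: (217.3+191.9)/2 × 1 = 204.6
  [8→10]: (191.9+149.5)/2 × 2 = 341.4
  [10→10.5]: (149.5+140.4)/2 × 0.5 = 72.475
  [10.5→11]: (140.4+131.9)/2 × 0.5 = 68.075
  Sum = 2281.7 µg/L·h

AUC = 2282 µg/L·h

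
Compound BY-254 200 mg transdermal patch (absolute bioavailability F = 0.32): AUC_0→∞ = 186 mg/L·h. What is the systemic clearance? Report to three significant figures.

CL = 0.344 L/h

CL = F × Dose / AUC_0→∞
   = 0.32 × 200 / 186 = 0.344086 L/h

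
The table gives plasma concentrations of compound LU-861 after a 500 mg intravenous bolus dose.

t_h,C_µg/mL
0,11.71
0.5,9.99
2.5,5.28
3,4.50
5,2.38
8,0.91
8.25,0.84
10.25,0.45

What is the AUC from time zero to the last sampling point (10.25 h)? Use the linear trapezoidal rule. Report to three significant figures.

Trapezoidal AUC_0→10.25:
  [0→0.5]: (11.71+9.99)/2 × 0.5 = 5.425
  [0.5→2.5]: (9.99+5.28)/2 × 2 = 15.27
  [2.5→3]: (5.28+4.50)/2 × 0.5 = 2.445
  [3→5]: (4.50+2.38)/2 × 2 = 6.88
  [5→8]: (2.38+0.91)/2 × 3 = 4.935
  [8→8.25]: (0.91+0.84)/2 × 0.25 = 0.21875
  [8.25→10.25]: (0.84+0.45)/2 × 2 = 1.29
  Sum = 36.46375 µg/mL·h

AUC = 36.5 µg/mL·h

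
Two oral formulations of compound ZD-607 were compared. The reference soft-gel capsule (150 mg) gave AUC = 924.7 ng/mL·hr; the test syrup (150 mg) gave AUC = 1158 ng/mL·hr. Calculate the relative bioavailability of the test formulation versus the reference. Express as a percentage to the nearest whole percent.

F_rel = (AUC_test/D_test) / (AUC_ref/D_ref)
      = (1158/150) / (924.7/150)
      = 7.72 / 6.16467 = 1.2523 = 125.23%

F_rel = 125%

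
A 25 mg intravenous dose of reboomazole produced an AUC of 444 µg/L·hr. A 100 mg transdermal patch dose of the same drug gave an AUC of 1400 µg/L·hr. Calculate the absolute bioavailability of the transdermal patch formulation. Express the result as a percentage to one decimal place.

F = 78.8%

F = (AUC_ev / D_ev) / (AUC_iv / D_iv)
  = (1400/100) / (444/25)
  = 14 / 17.76 = 0.7883
  = 78.83%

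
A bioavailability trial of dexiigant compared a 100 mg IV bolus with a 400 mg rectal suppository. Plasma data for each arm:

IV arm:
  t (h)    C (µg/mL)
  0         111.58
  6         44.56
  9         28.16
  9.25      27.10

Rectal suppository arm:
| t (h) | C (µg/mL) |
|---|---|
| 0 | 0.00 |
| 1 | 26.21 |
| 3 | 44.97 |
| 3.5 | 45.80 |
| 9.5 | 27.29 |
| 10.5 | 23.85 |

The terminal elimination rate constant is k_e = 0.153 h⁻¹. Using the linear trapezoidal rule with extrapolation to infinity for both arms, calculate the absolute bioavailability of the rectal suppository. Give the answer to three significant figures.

Trapezoidal AUC_0→9.25 (IV):
  [0→6]: (111.58+44.56)/2 × 6 = 468.42
  [6→9]: (44.56+28.16)/2 × 3 = 109.08
  [9→9.25]: (28.16+27.10)/2 × 0.25 = 6.9075
  Sum = 584.4075 µg/mL·h
IV tail: 27.10/0.153 = 177.124; AUC_iv,0→∞ = 584.4075 + 177.124 = 761.5315 µg/mL·h
Trapezoidal AUC_0→10.5 (rectal suppository):
  [0→1]: (0.00+26.21)/2 × 1 = 13.105
  [1→3]: (26.21+44.97)/2 × 2 = 71.18
  [3→3.5]: (44.97+45.80)/2 × 0.5 = 22.6925
  [3.5→9.5]: (45.80+27.29)/2 × 6 = 219.27
  [9.5→10.5]: (27.29+23.85)/2 × 1 = 25.57
  Sum = 351.8175 µg/mL·h
rectal suppository tail: 23.85/0.153 = 155.882; AUC_ev,0→∞ = 351.8175 + 155.882 = 507.6995 µg/mL·h
F = (AUC_ev/D_ev)/(AUC_iv/D_iv) = (507.6995/400)/(761.5315/100) = 1.26925/7.615315 = 0.1667

F = 0.167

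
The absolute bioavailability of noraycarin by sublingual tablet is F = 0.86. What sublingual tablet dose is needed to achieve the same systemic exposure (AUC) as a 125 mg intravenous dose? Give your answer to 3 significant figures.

D_sublingual = 145 mg

For equal systemic exposure: F × D_ev = D_iv
D_ev = D_iv / F = 125 / 0.86 = 145.349 mg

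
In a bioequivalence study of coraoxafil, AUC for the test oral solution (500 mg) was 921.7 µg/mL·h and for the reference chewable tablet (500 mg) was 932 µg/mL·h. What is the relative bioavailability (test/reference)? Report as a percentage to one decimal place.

F_rel = 98.9%

F_rel = (AUC_test/D_test) / (AUC_ref/D_ref)
      = (921.7/500) / (932/500)
      = 1.8434 / 1.864 = 0.9889 = 98.89%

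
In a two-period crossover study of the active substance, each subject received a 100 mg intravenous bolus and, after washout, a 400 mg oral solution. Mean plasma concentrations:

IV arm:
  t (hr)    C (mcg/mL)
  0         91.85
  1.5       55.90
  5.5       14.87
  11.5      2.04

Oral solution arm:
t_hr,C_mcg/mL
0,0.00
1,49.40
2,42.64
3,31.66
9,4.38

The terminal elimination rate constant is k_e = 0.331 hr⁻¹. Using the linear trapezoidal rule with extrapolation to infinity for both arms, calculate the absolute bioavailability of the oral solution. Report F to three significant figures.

Trapezoidal AUC_0→11.5 (IV):
  [0→1.5]: (91.85+55.90)/2 × 1.5 = 110.8125
  [1.5→5.5]: (55.90+14.87)/2 × 4 = 141.54
  [5.5→11.5]: (14.87+2.04)/2 × 6 = 50.73
  Sum = 303.0825 mcg/mL·hr
IV tail: 2.04/0.331 = 6.163; AUC_iv,0→∞ = 303.0825 + 6.163 = 309.2455 mcg/mL·hr
Trapezoidal AUC_0→9 (oral solution):
  [0→1]: (0.00+49.40)/2 × 1 = 24.7
  [1→2]: (49.40+42.64)/2 × 1 = 46.02
  [2→3]: (42.64+31.66)/2 × 1 = 37.15
  [3→9]: (31.66+4.38)/2 × 6 = 108.12
  Sum = 215.99 mcg/mL·hr
oral solution tail: 4.38/0.331 = 13.233; AUC_ev,0→∞ = 215.99 + 13.233 = 229.223 mcg/mL·hr
F = (AUC_ev/D_ev)/(AUC_iv/D_iv) = (229.223/400)/(309.2455/100) = 0.5730575/3.092455 = 0.1853

F = 0.185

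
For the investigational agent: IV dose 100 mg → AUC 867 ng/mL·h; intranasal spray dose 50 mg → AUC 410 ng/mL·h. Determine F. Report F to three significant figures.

F = 0.946

F = (AUC_ev / D_ev) / (AUC_iv / D_iv)
  = (410/50) / (867/100)
  = 8.2 / 8.67 = 0.9458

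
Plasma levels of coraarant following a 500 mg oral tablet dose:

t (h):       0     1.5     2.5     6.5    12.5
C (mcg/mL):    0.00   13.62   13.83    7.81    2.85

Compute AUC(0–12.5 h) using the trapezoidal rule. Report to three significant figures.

AUC = 99.2 mcg/mL·h

Trapezoidal AUC_0→12.5:
  [0→1.5]: (0.00+13.62)/2 × 1.5 = 10.215
  [1.5→2.5]: (13.62+13.83)/2 × 1 = 13.725
  [2.5→6.5]: (13.83+7.81)/2 × 4 = 43.28
  [6.5→12.5]: (7.81+2.85)/2 × 6 = 31.98
  Sum = 99.2 mcg/mL·h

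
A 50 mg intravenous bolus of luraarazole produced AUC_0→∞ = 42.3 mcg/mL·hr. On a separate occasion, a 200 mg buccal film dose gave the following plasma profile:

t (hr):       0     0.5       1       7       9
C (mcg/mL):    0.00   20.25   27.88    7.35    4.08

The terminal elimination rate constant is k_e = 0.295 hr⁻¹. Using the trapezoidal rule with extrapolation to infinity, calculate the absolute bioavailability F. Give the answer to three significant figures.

Trapezoidal AUC_0→9 (buccal film):
  [0→0.5]: (0.00+20.25)/2 × 0.5 = 5.0625
  [0.5→1]: (20.25+27.88)/2 × 0.5 = 12.0325
  [1→7]: (27.88+7.35)/2 × 6 = 105.69
  [7→9]: (7.35+4.08)/2 × 2 = 11.43
  Sum = 134.215 mcg/mL·hr
Tail: C_last/k_e = 4.08/0.295 = 13.831
AUC_0→∞ (buccal film) = 134.215 + 13.831 = 148.046 mcg/mL·hr
F = (AUC_ev/D_ev)/(AUC_iv/D_iv) = (148.046/200)/(42.3/50) = 0.74023/0.846 = 0.8750

F = 0.875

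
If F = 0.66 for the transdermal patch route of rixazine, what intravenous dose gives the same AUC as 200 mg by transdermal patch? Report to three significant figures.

D_iv = 132 mg

Systemic exposure from an extravascular dose = F × D_ev, so the equivalent IV dose is F × D_ev.
D_iv = F × D_ev = 0.66 × 200 = 132 mg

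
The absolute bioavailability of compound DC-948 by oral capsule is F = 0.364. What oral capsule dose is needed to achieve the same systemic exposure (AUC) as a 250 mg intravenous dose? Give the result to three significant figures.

D_oral = 687 mg

For equal systemic exposure: F × D_ev = D_iv
D_ev = D_iv / F = 250 / 0.364 = 686.813 mg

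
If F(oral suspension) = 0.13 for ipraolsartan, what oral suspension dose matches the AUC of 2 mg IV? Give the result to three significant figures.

For equal systemic exposure: F × D_ev = D_iv
D_ev = D_iv / F = 2 / 0.13 = 15.3846 mg

D_oral = 15.4 mg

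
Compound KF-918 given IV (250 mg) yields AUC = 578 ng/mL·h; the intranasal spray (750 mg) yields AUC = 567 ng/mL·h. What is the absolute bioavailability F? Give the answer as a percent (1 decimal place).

F = (AUC_ev / D_ev) / (AUC_iv / D_iv)
  = (567/750) / (578/250)
  = 0.756 / 2.312 = 0.3270
  = 32.70%

F = 32.7%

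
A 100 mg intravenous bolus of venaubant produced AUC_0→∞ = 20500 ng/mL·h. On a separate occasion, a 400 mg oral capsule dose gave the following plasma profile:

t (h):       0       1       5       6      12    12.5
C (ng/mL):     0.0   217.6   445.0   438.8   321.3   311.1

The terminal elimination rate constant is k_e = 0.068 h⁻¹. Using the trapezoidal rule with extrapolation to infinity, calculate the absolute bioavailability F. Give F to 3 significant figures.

Trapezoidal AUC_0→12.5 (oral capsule):
  [0→1]: (0.0+217.6)/2 × 1 = 108.8
  [1→5]: (217.6+445.0)/2 × 4 = 1325.2
  [5→6]: (445.0+438.8)/2 × 1 = 441.9
  [6→12]: (438.8+321.3)/2 × 6 = 2280.3
  [12→12.5]: (321.3+311.1)/2 × 0.5 = 158.1
  Sum = 4314.3 ng/mL·h
Tail: C_last/k_e = 311.1/0.068 = 4575.000
AUC_0→∞ (oral capsule) = 4314.3 + 4575.000 = 8889.3 ng/mL·h
F = (AUC_ev/D_ev)/(AUC_iv/D_iv) = (8889.3/400)/(20500/100) = 22.22325/205 = 0.1084

F = 0.108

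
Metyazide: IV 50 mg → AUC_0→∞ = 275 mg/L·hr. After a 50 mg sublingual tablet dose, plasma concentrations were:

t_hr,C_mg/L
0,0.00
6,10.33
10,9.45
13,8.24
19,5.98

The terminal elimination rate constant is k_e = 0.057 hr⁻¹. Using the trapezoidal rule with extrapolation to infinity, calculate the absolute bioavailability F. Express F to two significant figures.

F = 0.89

Trapezoidal AUC_0→19 (sublingual tablet):
  [0→6]: (0.00+10.33)/2 × 6 = 30.99
  [6→10]: (10.33+9.45)/2 × 4 = 39.56
  [10→13]: (9.45+8.24)/2 × 3 = 26.535
  [13→19]: (8.24+5.98)/2 × 6 = 42.66
  Sum = 139.745 mg/L·hr
Tail: C_last/k_e = 5.98/0.057 = 104.912
AUC_0→∞ (sublingual tablet) = 139.745 + 104.912 = 244.657 mg/L·hr
F = (AUC_ev/D_ev)/(AUC_iv/D_iv) = (244.657/50)/(275/50) = 4.89314/5.5 = 0.8897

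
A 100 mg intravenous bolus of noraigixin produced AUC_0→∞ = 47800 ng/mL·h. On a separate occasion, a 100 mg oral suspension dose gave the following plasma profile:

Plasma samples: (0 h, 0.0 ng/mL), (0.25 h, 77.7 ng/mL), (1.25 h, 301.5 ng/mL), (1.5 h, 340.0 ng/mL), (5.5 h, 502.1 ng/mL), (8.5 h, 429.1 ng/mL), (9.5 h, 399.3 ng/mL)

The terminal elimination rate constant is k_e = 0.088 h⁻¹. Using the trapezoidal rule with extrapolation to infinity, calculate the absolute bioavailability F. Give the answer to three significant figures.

F = 0.174

Trapezoidal AUC_0→9.5 (oral suspension):
  [0→0.25]: (0.0+77.7)/2 × 0.25 = 9.7125
  [0.25→1.25]: (77.7+301.5)/2 × 1 = 189.6
  [1.25→1.5]: (301.5+340.0)/2 × 0.25 = 80.1875
  [1.5→5.5]: (340.0+502.1)/2 × 4 = 1684.2
  [5.5→8.5]: (502.1+429.1)/2 × 3 = 1396.8
  [8.5→9.5]: (429.1+399.3)/2 × 1 = 414.2
  Sum = 3774.7 ng/mL·h
Tail: C_last/k_e = 399.3/0.088 = 4537.500
AUC_0→∞ (oral suspension) = 3774.7 + 4537.500 = 8312.2 ng/mL·h
F = (AUC_ev/D_ev)/(AUC_iv/D_iv) = (8312.2/100)/(47800/100) = 83.122/478 = 0.1739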